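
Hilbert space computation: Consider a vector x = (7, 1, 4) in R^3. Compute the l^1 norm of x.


The l^1 norm equals the sum of absolute values of all components.
||x||_1 = 7 + 1 + 4
= 12

12.0000


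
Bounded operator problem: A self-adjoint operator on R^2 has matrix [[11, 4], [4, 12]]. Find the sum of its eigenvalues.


For a self-adjoint (symmetric) matrix, the eigenvalues are real.
The sum of eigenvalues equals the trace of the matrix.
trace = 11 + 12 = 23

23


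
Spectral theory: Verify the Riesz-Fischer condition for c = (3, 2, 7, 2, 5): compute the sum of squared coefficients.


sum |c_n|^2 = 3^2 + 2^2 + 7^2 + 2^2 + 5^2
= 9 + 4 + 49 + 4 + 25
= 91

91


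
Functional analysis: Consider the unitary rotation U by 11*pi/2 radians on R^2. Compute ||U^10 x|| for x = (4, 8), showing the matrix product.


U is a rotation by theta = 11*pi/2
U^10 = rotation by 10*theta = 110*pi/2 = 2*pi/2 (mod 2*pi)
cos(2*pi/2) = -1.0000, sin(2*pi/2) = 0.0000
U^10 x = (-1.0000 * 4 - 0.0000 * 8, 0.0000 * 4 + -1.0000 * 8)
= (-4.0000, -8.0000)
||U^10 x|| = sqrt((-4.0000)^2 + (-8.0000)^2) = sqrt(80.0000) = 8.9443

8.9443


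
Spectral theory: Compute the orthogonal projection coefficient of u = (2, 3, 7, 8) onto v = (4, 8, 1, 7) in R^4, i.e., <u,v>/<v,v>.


Computing <u,v> = 2*4 + 3*8 + 7*1 + 8*7 = 95
Computing <v,v> = 4^2 + 8^2 + 1^2 + 7^2 = 130
Projection coefficient = 95/130 = 0.7308

0.7308


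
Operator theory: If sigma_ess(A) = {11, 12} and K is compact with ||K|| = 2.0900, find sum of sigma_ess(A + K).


By Weyl's theorem, the essential spectrum is invariant under compact perturbations.
sigma_ess(A + K) = sigma_ess(A) = {11, 12}
Sum = 11 + 12 = 23

23


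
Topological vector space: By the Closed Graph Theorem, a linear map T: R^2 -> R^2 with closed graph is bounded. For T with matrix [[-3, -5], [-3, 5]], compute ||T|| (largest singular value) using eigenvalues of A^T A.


A^T A = [[18, 0], [0, 50]]
trace(A^T A) = 68, det(A^T A) = 900
discriminant = 68^2 - 4*900 = 1024
Largest eigenvalue of A^T A = (trace + sqrt(disc))/2 = 50.0000
||T|| = sqrt(50.0000) = 7.0711

7.0711


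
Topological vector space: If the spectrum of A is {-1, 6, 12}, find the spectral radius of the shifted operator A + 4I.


Spectrum of A + 4I = {3, 10, 16}
Spectral radius = max |lambda| over the shifted spectrum
= max(3, 10, 16) = 16

16


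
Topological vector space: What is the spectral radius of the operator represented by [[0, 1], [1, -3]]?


For a 2x2 matrix, eigenvalues satisfy lambda^2 - (trace)*lambda + det = 0
trace = 0 + -3 = -3
det = 0*-3 - 1*1 = -1
discriminant = (-3)^2 - 4*(-1) = 13
spectral radius = max |eigenvalue| = 3.3028

3.3028


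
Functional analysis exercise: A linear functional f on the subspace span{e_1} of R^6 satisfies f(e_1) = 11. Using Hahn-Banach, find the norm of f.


The norm of f is given by ||f|| = sup_{||x||=1} |f(x)|.
On span{e_1}, ||e_1|| = 1, so ||f|| = |f(e_1)| / ||e_1||
= |11| / 1 = 11.0000

11.0000


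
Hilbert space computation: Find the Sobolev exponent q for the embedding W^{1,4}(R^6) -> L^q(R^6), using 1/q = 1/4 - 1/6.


Using the Sobolev embedding formula: 1/q = 1/p - k/n
1/q = 1/4 - 1/6 = 1/12
q = 1/(1/12) = 12

12.0000


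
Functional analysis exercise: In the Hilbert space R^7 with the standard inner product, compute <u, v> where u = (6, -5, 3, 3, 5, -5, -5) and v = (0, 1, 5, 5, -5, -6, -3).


Computing the standard inner product <u, v> = sum u_i * v_i
= 6*0 + -5*1 + 3*5 + 3*5 + 5*-5 + -5*-6 + -5*-3
= 0 + -5 + 15 + 15 + -25 + 30 + 15
= 45

45


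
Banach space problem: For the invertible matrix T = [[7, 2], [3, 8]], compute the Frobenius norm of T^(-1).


det(T) = 7*8 - 2*3 = 50
T^(-1) = (1/50) * [[8, -2], [-3, 7]] = [[0.1600, -0.0400], [-0.0600, 0.1400]]
||T^(-1)||_F^2 = 0.1600^2 + (-0.0400)^2 + (-0.0600)^2 + 0.1400^2 = 0.0504
||T^(-1)||_F = sqrt(0.0504) = 0.2245

0.2245


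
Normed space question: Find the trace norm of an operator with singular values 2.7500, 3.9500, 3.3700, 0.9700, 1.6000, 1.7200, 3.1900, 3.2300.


The nuclear norm is the sum of all singular values.
||T||_1 = 2.7500 + 3.9500 + 3.3700 + 0.9700 + 1.6000 + 1.7200 + 3.1900 + 3.2300
= 20.7800

20.7800


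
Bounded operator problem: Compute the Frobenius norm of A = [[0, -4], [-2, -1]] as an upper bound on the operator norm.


||A||_F^2 = sum a_ij^2
= 0^2 + (-4)^2 + (-2)^2 + (-1)^2
= 0 + 16 + 4 + 1 = 21
||A||_F = sqrt(21) = 4.5826

4.5826


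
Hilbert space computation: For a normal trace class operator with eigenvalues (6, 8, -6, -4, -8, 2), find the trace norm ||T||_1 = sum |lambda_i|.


For a normal operator, singular values equal |eigenvalues|.
Trace norm = sum |lambda_i| = 6 + 8 + 6 + 4 + 8 + 2
= 34

34


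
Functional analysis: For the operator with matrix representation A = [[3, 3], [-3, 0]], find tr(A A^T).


trace(A * A^T) = sum of squares of all entries
= 3^2 + 3^2 + (-3)^2 + 0^2
= 9 + 9 + 9 + 0
= 27

27


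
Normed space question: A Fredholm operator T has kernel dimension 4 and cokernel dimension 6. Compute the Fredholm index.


The Fredholm index is defined as ind(T) = dim(ker T) - dim(coker T)
= 4 - 6
= -2

-2


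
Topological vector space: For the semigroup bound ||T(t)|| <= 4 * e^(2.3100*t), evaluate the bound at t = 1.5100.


||T(1.5100)|| <= 4 * exp(2.3100 * 1.5100)
= 4 * exp(3.4881)
= 4 * 32.7237
= 130.8949

130.8949


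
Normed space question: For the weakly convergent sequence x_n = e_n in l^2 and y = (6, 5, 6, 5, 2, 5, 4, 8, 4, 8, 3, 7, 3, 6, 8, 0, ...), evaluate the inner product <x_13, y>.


x_13 = e_13 is the standard basis vector with 1 in position 13.
<x_13, y> = y_13 = 3
As n -> infinity, <x_n, y> -> 0, confirming weak convergence of (x_n) to 0.

3


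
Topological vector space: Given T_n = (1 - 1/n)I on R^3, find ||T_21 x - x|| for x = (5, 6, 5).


T_21 x - x = (1 - 1/21)x - x = -x/21
||x|| = sqrt(86) = 9.2736
||T_21 x - x|| = ||x||/21 = 9.2736/21 = 0.4416

0.4416


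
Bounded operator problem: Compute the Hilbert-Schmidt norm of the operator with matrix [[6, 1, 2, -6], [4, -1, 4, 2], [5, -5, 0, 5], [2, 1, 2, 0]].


The Hilbert-Schmidt norm is sqrt(sum of squares of all entries).
Sum of squares = 6^2 + 1^2 + 2^2 + (-6)^2 + 4^2 + (-1)^2 + 4^2 + 2^2 + 5^2 + (-5)^2 + 0^2 + 5^2 + 2^2 + 1^2 + 2^2 + 0^2
= 36 + 1 + 4 + 36 + 16 + 1 + 16 + 4 + 25 + 25 + 0 + 25 + 4 + 1 + 4 + 0 = 198
||T||_HS = sqrt(198) = 14.0712

14.0712


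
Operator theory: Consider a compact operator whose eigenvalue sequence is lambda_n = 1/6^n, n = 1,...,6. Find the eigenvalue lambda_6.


The eigenvalue formula gives lambda_6 = 1/6^6
= 1/46656
= 2.1433e-05

2.1433e-05


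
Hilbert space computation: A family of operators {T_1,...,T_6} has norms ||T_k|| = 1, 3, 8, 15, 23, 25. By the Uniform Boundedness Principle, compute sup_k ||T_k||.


By the Uniform Boundedness Principle, the supremum of norms is finite.
sup_k ||T_k|| = max(1, 3, 8, 15, 23, 25) = 25

25


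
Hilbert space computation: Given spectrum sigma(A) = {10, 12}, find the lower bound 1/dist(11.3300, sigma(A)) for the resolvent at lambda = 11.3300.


dist(11.3300, {10, 12}) = min(|11.3300 - 10|, |11.3300 - 12|)
= min(1.3300, 0.6700) = 0.6700
Resolvent bound = 1/0.6700 = 1.4925

1.4925


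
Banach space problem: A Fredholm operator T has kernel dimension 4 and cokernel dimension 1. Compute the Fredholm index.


The Fredholm index is defined as ind(T) = dim(ker T) - dim(coker T)
= 4 - 1
= 3

3


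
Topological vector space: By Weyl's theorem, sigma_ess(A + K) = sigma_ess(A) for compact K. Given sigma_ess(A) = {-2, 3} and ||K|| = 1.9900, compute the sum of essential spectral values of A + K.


By Weyl's theorem, the essential spectrum is invariant under compact perturbations.
sigma_ess(A + K) = sigma_ess(A) = {-2, 3}
Sum = -2 + 3 = 1

1


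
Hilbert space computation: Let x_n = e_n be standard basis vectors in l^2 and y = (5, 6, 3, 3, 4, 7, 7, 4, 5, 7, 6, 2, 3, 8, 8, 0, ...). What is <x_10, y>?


x_10 = e_10 is the standard basis vector with 1 in position 10.
<x_10, y> = y_10 = 7
As n -> infinity, <x_n, y> -> 0, confirming weak convergence of (x_n) to 0.

7


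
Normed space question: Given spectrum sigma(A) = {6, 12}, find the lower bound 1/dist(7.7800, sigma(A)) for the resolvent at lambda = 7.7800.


dist(7.7800, {6, 12}) = min(|7.7800 - 6|, |7.7800 - 12|)
= min(1.7800, 4.2200) = 1.7800
Resolvent bound = 1/1.7800 = 0.5618

0.5618


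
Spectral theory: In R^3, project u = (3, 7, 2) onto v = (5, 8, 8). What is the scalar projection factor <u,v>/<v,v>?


Computing <u,v> = 3*5 + 7*8 + 2*8 = 87
Computing <v,v> = 5^2 + 8^2 + 8^2 = 153
Projection coefficient = 87/153 = 0.5686

0.5686


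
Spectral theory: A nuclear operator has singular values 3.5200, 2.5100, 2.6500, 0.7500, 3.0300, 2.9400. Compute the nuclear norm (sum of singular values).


The nuclear norm is the sum of all singular values.
||T||_1 = 3.5200 + 2.5100 + 2.6500 + 0.7500 + 3.0300 + 2.9400
= 15.4000

15.4000


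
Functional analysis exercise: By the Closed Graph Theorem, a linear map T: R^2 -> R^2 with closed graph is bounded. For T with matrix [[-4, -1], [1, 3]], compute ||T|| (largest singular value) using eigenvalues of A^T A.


A^T A = [[17, 7], [7, 10]]
trace(A^T A) = 27, det(A^T A) = 121
discriminant = 27^2 - 4*121 = 245
Largest eigenvalue of A^T A = (trace + sqrt(disc))/2 = 21.3262
||T|| = sqrt(21.3262) = 4.6180

4.6180


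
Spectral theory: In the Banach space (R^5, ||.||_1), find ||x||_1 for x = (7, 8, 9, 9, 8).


The l^1 norm equals the sum of absolute values of all components.
||x||_1 = 7 + 8 + 9 + 9 + 8
= 41

41.0000


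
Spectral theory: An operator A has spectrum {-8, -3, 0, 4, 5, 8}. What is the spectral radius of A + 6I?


Spectrum of A + 6I = {-2, 3, 6, 10, 11, 14}
Spectral radius = max |lambda| over the shifted spectrum
= max(2, 3, 6, 10, 11, 14) = 14

14


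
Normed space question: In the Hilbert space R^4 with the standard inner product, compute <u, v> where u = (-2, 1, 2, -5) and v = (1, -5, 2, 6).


Computing the standard inner product <u, v> = sum u_i * v_i
= -2*1 + 1*-5 + 2*2 + -5*6
= -2 + -5 + 4 + -30
= -33

-33


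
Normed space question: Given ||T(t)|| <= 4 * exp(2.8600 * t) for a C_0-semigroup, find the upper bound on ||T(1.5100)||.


||T(1.5100)|| <= 4 * exp(2.8600 * 1.5100)
= 4 * exp(4.3186)
= 4 * 75.0834
= 300.3338

300.3338


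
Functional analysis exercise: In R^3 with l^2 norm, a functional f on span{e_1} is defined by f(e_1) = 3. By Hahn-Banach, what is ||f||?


The norm of f is given by ||f|| = sup_{||x||=1} |f(x)|.
On span{e_1}, ||e_1|| = 1, so ||f|| = |f(e_1)| / ||e_1||
= |3| / 1 = 3.0000

3.0000


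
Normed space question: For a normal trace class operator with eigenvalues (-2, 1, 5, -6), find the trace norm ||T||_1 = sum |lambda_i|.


For a normal operator, singular values equal |eigenvalues|.
Trace norm = sum |lambda_i| = 2 + 1 + 5 + 6
= 14

14


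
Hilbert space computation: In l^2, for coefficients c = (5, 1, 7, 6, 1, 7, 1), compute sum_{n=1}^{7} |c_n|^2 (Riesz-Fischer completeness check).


sum |c_n|^2 = 5^2 + 1^2 + 7^2 + 6^2 + 1^2 + 7^2 + 1^2
= 25 + 1 + 49 + 36 + 1 + 49 + 1
= 162

162


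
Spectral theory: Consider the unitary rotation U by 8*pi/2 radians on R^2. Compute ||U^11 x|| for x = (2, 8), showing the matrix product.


U is a rotation by theta = 8*pi/2
U^11 = rotation by 11*theta = 88*pi/2 = 0*pi/2 (mod 2*pi)
cos(0*pi/2) = 1.0000, sin(0*pi/2) = 0.0000
U^11 x = (1.0000 * 2 - 0.0000 * 8, 0.0000 * 2 + 1.0000 * 8)
= (2.0000, 8.0000)
||U^11 x|| = sqrt(2.0000^2 + 8.0000^2) = sqrt(68.0000) = 8.2462

8.2462


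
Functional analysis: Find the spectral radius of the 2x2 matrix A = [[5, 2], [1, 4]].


For a 2x2 matrix, eigenvalues satisfy lambda^2 - (trace)*lambda + det = 0
trace = 5 + 4 = 9
det = 5*4 - 2*1 = 18
discriminant = 9^2 - 4*(18) = 9
spectral radius = max |eigenvalue| = 6.0000

6.0000


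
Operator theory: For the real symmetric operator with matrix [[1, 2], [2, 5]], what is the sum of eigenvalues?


For a self-adjoint (symmetric) matrix, the eigenvalues are real.
The sum of eigenvalues equals the trace of the matrix.
trace = 1 + 5 = 6

6


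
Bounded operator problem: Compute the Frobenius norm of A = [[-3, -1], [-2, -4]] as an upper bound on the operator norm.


||A||_F^2 = sum a_ij^2
= (-3)^2 + (-1)^2 + (-2)^2 + (-4)^2
= 9 + 1 + 4 + 16 = 30
||A||_F = sqrt(30) = 5.4772

5.4772


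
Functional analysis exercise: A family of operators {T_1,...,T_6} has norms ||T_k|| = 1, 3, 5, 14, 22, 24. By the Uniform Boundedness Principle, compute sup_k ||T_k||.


By the Uniform Boundedness Principle, the supremum of norms is finite.
sup_k ||T_k|| = max(1, 3, 5, 14, 22, 24) = 24

24


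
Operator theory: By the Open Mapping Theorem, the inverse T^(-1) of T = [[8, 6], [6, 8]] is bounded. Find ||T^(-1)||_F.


det(T) = 8*8 - 6*6 = 28
T^(-1) = (1/28) * [[8, -6], [-6, 8]] = [[0.2857, -0.2143], [-0.2143, 0.2857]]
||T^(-1)||_F^2 = 0.2857^2 + (-0.2143)^2 + (-0.2143)^2 + 0.2857^2 = 0.2551
||T^(-1)||_F = sqrt(0.2551) = 0.5051

0.5051


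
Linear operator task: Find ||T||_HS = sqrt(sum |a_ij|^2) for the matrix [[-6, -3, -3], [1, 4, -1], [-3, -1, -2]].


The Hilbert-Schmidt norm is sqrt(sum of squares of all entries).
Sum of squares = (-6)^2 + (-3)^2 + (-3)^2 + 1^2 + 4^2 + (-1)^2 + (-3)^2 + (-1)^2 + (-2)^2
= 36 + 9 + 9 + 1 + 16 + 1 + 9 + 1 + 4 = 86
||T||_HS = sqrt(86) = 9.2736

9.2736


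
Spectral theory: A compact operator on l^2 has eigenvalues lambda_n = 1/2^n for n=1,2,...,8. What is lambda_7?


The eigenvalue formula gives lambda_7 = 1/2^7
= 1/128
= 0.0078

0.0078


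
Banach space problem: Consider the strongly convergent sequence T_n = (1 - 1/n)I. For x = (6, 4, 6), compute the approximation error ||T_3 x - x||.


T_3 x - x = (1 - 1/3)x - x = -x/3
||x|| = sqrt(88) = 9.3808
||T_3 x - x|| = ||x||/3 = 9.3808/3 = 3.1269

3.1269


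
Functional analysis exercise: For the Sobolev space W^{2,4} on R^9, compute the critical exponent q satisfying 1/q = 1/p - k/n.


Using the Sobolev embedding formula: 1/q = 1/p - k/n
1/q = 1/4 - 2/9 = 1/36
q = 1/(1/36) = 36

36.0000


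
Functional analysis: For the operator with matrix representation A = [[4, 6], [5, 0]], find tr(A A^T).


trace(A * A^T) = sum of squares of all entries
= 4^2 + 6^2 + 5^2 + 0^2
= 16 + 36 + 25 + 0
= 77

77


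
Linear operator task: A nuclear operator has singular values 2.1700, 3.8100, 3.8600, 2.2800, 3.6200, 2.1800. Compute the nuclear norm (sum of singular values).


The nuclear norm is the sum of all singular values.
||T||_1 = 2.1700 + 3.8100 + 3.8600 + 2.2800 + 3.6200 + 2.1800
= 17.9200

17.9200


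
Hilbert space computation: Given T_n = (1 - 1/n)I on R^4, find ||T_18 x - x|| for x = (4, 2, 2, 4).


T_18 x - x = (1 - 1/18)x - x = -x/18
||x|| = sqrt(40) = 6.3246
||T_18 x - x|| = ||x||/18 = 6.3246/18 = 0.3514

0.3514


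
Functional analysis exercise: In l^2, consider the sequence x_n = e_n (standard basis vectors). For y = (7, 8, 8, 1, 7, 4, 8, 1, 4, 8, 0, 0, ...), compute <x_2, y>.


x_2 = e_2 is the standard basis vector with 1 in position 2.
<x_2, y> = y_2 = 8
As n -> infinity, <x_n, y> -> 0, confirming weak convergence of (x_n) to 0.

8


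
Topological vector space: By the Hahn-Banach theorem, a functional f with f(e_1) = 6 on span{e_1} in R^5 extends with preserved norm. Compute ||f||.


The norm of f is given by ||f|| = sup_{||x||=1} |f(x)|.
On span{e_1}, ||e_1|| = 1, so ||f|| = |f(e_1)| / ||e_1||
= |6| / 1 = 6.0000

6.0000


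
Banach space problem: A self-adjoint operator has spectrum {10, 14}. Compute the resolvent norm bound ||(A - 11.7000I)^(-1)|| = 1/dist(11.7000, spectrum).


dist(11.7000, {10, 14}) = min(|11.7000 - 10|, |11.7000 - 14|)
= min(1.7000, 2.3000) = 1.7000
Resolvent bound = 1/1.7000 = 0.5882

0.5882


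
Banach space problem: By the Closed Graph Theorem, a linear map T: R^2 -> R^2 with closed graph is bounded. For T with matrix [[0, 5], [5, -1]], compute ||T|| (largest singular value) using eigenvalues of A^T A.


A^T A = [[25, -5], [-5, 26]]
trace(A^T A) = 51, det(A^T A) = 625
discriminant = 51^2 - 4*625 = 101
Largest eigenvalue of A^T A = (trace + sqrt(disc))/2 = 30.5249
||T|| = sqrt(30.5249) = 5.5249

5.5249


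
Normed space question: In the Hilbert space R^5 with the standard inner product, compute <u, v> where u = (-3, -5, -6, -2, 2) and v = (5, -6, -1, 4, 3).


Computing the standard inner product <u, v> = sum u_i * v_i
= -3*5 + -5*-6 + -6*-1 + -2*4 + 2*3
= -15 + 30 + 6 + -8 + 6
= 19

19


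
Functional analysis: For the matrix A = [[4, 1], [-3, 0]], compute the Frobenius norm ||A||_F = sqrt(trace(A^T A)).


||A||_F^2 = sum a_ij^2
= 4^2 + 1^2 + (-3)^2 + 0^2
= 16 + 1 + 9 + 0 = 26
||A||_F = sqrt(26) = 5.0990

5.0990


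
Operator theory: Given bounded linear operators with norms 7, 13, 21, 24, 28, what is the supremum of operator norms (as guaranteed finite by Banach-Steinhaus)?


By the Uniform Boundedness Principle, the supremum of norms is finite.
sup_k ||T_k|| = max(7, 13, 21, 24, 28) = 28

28


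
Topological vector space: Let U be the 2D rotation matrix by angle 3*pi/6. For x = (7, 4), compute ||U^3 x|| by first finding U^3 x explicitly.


U is a rotation by theta = 3*pi/6
U^3 = rotation by 3*theta = 9*pi/6
cos(9*pi/6) = 0.0000, sin(9*pi/6) = -1.0000
U^3 x = (0.0000 * 7 - -1.0000 * 4, -1.0000 * 7 + 0.0000 * 4)
= (4.0000, -7.0000)
||U^3 x|| = sqrt(4.0000^2 + (-7.0000)^2) = sqrt(65.0000) = 8.0623

8.0623


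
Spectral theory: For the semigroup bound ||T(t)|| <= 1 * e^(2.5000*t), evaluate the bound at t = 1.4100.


||T(1.4100)|| <= 1 * exp(2.5000 * 1.4100)
= 1 * exp(3.5250)
= 1 * 33.9538
= 33.9538

33.9538


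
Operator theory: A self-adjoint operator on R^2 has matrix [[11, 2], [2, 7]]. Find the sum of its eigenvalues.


For a self-adjoint (symmetric) matrix, the eigenvalues are real.
The sum of eigenvalues equals the trace of the matrix.
trace = 11 + 7 = 18

18


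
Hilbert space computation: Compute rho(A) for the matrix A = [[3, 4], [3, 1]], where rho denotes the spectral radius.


For a 2x2 matrix, eigenvalues satisfy lambda^2 - (trace)*lambda + det = 0
trace = 3 + 1 = 4
det = 3*1 - 4*3 = -9
discriminant = 4^2 - 4*(-9) = 52
spectral radius = max |eigenvalue| = 5.6056

5.6056


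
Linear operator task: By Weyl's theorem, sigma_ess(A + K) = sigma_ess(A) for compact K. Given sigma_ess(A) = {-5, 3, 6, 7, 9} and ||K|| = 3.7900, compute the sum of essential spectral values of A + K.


By Weyl's theorem, the essential spectrum is invariant under compact perturbations.
sigma_ess(A + K) = sigma_ess(A) = {-5, 3, 6, 7, 9}
Sum = -5 + 3 + 6 + 7 + 9 = 20

20


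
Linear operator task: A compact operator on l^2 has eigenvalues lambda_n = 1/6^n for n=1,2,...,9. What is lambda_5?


The eigenvalue formula gives lambda_5 = 1/6^5
= 1/7776
= 1.2860e-04

1.2860e-04


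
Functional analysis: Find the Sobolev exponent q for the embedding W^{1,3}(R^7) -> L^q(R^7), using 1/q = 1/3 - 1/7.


Using the Sobolev embedding formula: 1/q = 1/p - k/n
1/q = 1/3 - 1/7 = 4/21
q = 1/(4/21) = 21/4 = 5.2500

5.2500


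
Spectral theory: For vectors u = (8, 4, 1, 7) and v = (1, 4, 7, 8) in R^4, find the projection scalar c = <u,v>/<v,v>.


Computing <u,v> = 8*1 + 4*4 + 1*7 + 7*8 = 87
Computing <v,v> = 1^2 + 4^2 + 7^2 + 8^2 = 130
Projection coefficient = 87/130 = 0.6692

0.6692


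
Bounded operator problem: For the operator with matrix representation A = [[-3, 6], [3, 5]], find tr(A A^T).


trace(A * A^T) = sum of squares of all entries
= (-3)^2 + 6^2 + 3^2 + 5^2
= 9 + 36 + 9 + 25
= 79

79


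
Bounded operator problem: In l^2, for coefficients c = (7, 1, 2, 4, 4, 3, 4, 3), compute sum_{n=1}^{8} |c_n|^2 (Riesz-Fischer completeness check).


sum |c_n|^2 = 7^2 + 1^2 + 2^2 + 4^2 + 4^2 + 3^2 + 4^2 + 3^2
= 49 + 1 + 4 + 16 + 16 + 9 + 16 + 9
= 120

120


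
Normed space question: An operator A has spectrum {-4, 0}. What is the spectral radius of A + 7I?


Spectrum of A + 7I = {3, 7}
Spectral radius = max |lambda| over the shifted spectrum
= max(3, 7) = 7

7


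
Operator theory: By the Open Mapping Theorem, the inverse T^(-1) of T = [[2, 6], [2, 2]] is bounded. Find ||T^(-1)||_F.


det(T) = 2*2 - 6*2 = -8
T^(-1) = (1/-8) * [[2, -6], [-2, 2]] = [[-0.2500, 0.7500], [0.2500, -0.2500]]
||T^(-1)||_F^2 = (-0.2500)^2 + 0.7500^2 + 0.2500^2 + (-0.2500)^2 = 0.7500
||T^(-1)||_F = sqrt(0.7500) = 0.8660

0.8660


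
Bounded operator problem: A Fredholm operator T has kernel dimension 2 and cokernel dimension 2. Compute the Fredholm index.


The Fredholm index is defined as ind(T) = dim(ker T) - dim(coker T)
= 2 - 2
= 0

0


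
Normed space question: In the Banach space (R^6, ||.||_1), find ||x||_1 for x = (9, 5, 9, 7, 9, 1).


The l^1 norm equals the sum of absolute values of all components.
||x||_1 = 9 + 5 + 9 + 7 + 9 + 1
= 40

40.0000


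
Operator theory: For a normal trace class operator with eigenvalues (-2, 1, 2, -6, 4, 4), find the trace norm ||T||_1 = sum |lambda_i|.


For a normal operator, singular values equal |eigenvalues|.
Trace norm = sum |lambda_i| = 2 + 1 + 2 + 6 + 4 + 4
= 19

19


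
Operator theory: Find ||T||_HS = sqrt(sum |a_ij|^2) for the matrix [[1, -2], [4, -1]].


The Hilbert-Schmidt norm is sqrt(sum of squares of all entries).
Sum of squares = 1^2 + (-2)^2 + 4^2 + (-1)^2
= 1 + 4 + 16 + 1 = 22
||T||_HS = sqrt(22) = 4.6904

4.6904


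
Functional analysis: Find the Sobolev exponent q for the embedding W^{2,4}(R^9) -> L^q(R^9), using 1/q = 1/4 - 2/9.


Using the Sobolev embedding formula: 1/q = 1/p - k/n
1/q = 1/4 - 2/9 = 1/36
q = 1/(1/36) = 36

36.0000


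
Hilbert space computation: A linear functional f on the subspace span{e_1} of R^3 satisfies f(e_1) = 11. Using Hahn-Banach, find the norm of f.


The norm of f is given by ||f|| = sup_{||x||=1} |f(x)|.
On span{e_1}, ||e_1|| = 1, so ||f|| = |f(e_1)| / ||e_1||
= |11| / 1 = 11.0000

11.0000


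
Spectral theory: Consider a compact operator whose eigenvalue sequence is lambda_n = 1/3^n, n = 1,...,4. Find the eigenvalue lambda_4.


The eigenvalue formula gives lambda_4 = 1/3^4
= 1/81
= 0.0123

0.0123


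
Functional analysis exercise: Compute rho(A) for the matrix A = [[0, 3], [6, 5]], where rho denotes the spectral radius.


For a 2x2 matrix, eigenvalues satisfy lambda^2 - (trace)*lambda + det = 0
trace = 0 + 5 = 5
det = 0*5 - 3*6 = -18
discriminant = 5^2 - 4*(-18) = 97
spectral radius = max |eigenvalue| = 7.4244

7.4244


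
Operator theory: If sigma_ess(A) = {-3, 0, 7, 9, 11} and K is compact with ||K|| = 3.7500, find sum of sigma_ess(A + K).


By Weyl's theorem, the essential spectrum is invariant under compact perturbations.
sigma_ess(A + K) = sigma_ess(A) = {-3, 0, 7, 9, 11}
Sum = -3 + 0 + 7 + 9 + 11 = 24

24


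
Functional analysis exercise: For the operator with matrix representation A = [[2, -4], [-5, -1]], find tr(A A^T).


trace(A * A^T) = sum of squares of all entries
= 2^2 + (-4)^2 + (-5)^2 + (-1)^2
= 4 + 16 + 25 + 1
= 46

46


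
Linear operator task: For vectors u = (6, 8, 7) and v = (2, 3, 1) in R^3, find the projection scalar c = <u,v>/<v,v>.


Computing <u,v> = 6*2 + 8*3 + 7*1 = 43
Computing <v,v> = 2^2 + 3^2 + 1^2 = 14
Projection coefficient = 43/14 = 3.0714

3.0714


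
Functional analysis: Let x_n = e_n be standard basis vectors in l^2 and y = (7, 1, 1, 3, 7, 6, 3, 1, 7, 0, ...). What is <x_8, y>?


x_8 = e_8 is the standard basis vector with 1 in position 8.
<x_8, y> = y_8 = 1
As n -> infinity, <x_n, y> -> 0, confirming weak convergence of (x_n) to 0.

1


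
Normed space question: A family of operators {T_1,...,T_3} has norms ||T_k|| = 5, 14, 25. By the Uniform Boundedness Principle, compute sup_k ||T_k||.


By the Uniform Boundedness Principle, the supremum of norms is finite.
sup_k ||T_k|| = max(5, 14, 25) = 25

25


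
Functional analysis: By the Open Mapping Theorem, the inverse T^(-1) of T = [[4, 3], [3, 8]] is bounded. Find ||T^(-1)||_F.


det(T) = 4*8 - 3*3 = 23
T^(-1) = (1/23) * [[8, -3], [-3, 4]] = [[0.3478, -0.1304], [-0.1304, 0.1739]]
||T^(-1)||_F^2 = 0.3478^2 + (-0.1304)^2 + (-0.1304)^2 + 0.1739^2 = 0.1853
||T^(-1)||_F = sqrt(0.1853) = 0.4304

0.4304


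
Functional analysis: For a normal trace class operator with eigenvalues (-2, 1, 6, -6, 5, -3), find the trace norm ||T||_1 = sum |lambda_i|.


For a normal operator, singular values equal |eigenvalues|.
Trace norm = sum |lambda_i| = 2 + 1 + 6 + 6 + 5 + 3
= 23

23


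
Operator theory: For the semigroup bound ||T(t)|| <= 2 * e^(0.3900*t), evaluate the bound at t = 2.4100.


||T(2.4100)|| <= 2 * exp(0.3900 * 2.4100)
= 2 * exp(0.9399)
= 2 * 2.5597
= 5.1195

5.1195


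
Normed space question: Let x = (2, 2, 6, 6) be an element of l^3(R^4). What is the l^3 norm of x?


The l^3 norm = (sum |x_i|^3)^(1/3)
Sum of 3th powers = 8 + 8 + 216 + 216 = 448
||x||_3 = (448)^(1/3) = 7.6517

7.6517


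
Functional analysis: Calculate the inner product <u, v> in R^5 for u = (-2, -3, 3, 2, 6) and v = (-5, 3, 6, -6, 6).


Computing the standard inner product <u, v> = sum u_i * v_i
= -2*-5 + -3*3 + 3*6 + 2*-6 + 6*6
= 10 + -9 + 18 + -12 + 36
= 43

43


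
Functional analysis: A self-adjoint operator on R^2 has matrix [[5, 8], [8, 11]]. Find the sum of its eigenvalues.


For a self-adjoint (symmetric) matrix, the eigenvalues are real.
The sum of eigenvalues equals the trace of the matrix.
trace = 5 + 11 = 16

16


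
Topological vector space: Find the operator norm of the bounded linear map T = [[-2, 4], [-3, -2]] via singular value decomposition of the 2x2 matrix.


A^T A = [[13, -2], [-2, 20]]
trace(A^T A) = 33, det(A^T A) = 256
discriminant = 33^2 - 4*256 = 65
Largest eigenvalue of A^T A = (trace + sqrt(disc))/2 = 20.5311
||T|| = sqrt(20.5311) = 4.5311

4.5311


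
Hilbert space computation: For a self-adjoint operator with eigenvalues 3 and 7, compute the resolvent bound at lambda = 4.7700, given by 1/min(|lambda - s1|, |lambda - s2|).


dist(4.7700, {3, 7}) = min(|4.7700 - 3|, |4.7700 - 7|)
= min(1.7700, 2.2300) = 1.7700
Resolvent bound = 1/1.7700 = 0.5650

0.5650


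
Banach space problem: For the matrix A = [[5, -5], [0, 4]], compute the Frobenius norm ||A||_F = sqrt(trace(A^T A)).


||A||_F^2 = sum a_ij^2
= 5^2 + (-5)^2 + 0^2 + 4^2
= 25 + 25 + 0 + 16 = 66
||A||_F = sqrt(66) = 8.1240

8.1240


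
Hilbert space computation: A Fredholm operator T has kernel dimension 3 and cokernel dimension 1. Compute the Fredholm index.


The Fredholm index is defined as ind(T) = dim(ker T) - dim(coker T)
= 3 - 1
= 2

2


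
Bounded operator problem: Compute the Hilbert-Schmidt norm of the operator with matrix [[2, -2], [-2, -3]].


The Hilbert-Schmidt norm is sqrt(sum of squares of all entries).
Sum of squares = 2^2 + (-2)^2 + (-2)^2 + (-3)^2
= 4 + 4 + 4 + 9 = 21
||T||_HS = sqrt(21) = 4.5826

4.5826


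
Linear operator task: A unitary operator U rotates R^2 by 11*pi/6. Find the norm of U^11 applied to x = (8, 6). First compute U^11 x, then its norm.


U is a rotation by theta = 11*pi/6
U^11 = rotation by 11*theta = 121*pi/6 = 1*pi/6 (mod 2*pi)
cos(1*pi/6) = 0.8660, sin(1*pi/6) = 0.5000
U^11 x = (0.8660 * 8 - 0.5000 * 6, 0.5000 * 8 + 0.8660 * 6)
= (3.9282, 9.1962)
||U^11 x|| = sqrt(3.9282^2 + 9.1962^2) = sqrt(100.0000) = 10.0000

10.0000


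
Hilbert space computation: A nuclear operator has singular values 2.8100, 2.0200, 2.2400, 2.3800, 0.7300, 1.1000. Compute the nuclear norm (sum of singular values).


The nuclear norm is the sum of all singular values.
||T||_1 = 2.8100 + 2.0200 + 2.2400 + 2.3800 + 0.7300 + 1.1000
= 11.2800

11.2800


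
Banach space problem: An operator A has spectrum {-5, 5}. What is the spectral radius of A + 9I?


Spectrum of A + 9I = {4, 14}
Spectral radius = max |lambda| over the shifted spectrum
= max(4, 14) = 14

14


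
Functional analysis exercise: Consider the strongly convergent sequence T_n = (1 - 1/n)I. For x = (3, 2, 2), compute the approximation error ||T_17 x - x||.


T_17 x - x = (1 - 1/17)x - x = -x/17
||x|| = sqrt(17) = 4.1231
||T_17 x - x|| = ||x||/17 = 4.1231/17 = 0.2425

0.2425


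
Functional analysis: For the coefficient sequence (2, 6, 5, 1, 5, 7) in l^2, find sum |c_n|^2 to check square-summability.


sum |c_n|^2 = 2^2 + 6^2 + 5^2 + 1^2 + 5^2 + 7^2
= 4 + 36 + 25 + 1 + 25 + 49
= 140

140


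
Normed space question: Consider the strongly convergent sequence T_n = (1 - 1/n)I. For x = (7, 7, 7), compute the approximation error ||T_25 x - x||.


T_25 x - x = (1 - 1/25)x - x = -x/25
||x|| = sqrt(147) = 12.1244
||T_25 x - x|| = ||x||/25 = 12.1244/25 = 0.4850

0.4850


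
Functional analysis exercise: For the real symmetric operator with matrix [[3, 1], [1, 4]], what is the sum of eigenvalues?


For a self-adjoint (symmetric) matrix, the eigenvalues are real.
The sum of eigenvalues equals the trace of the matrix.
trace = 3 + 4 = 7

7


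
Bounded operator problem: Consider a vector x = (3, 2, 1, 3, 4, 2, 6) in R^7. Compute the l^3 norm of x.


The l^3 norm = (sum |x_i|^3)^(1/3)
Sum of 3th powers = 27 + 8 + 1 + 27 + 64 + 8 + 216 = 351
||x||_3 = (351)^(1/3) = 7.0540

7.0540


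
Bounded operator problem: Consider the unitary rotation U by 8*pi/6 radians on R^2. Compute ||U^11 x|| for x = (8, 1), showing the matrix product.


U is a rotation by theta = 8*pi/6
U^11 = rotation by 11*theta = 88*pi/6 = 4*pi/6 (mod 2*pi)
cos(4*pi/6) = -0.5000, sin(4*pi/6) = 0.8660
U^11 x = (-0.5000 * 8 - 0.8660 * 1, 0.8660 * 8 + -0.5000 * 1)
= (-4.8660, 6.4282)
||U^11 x|| = sqrt((-4.8660)^2 + 6.4282^2) = sqrt(65.0000) = 8.0623

8.0623


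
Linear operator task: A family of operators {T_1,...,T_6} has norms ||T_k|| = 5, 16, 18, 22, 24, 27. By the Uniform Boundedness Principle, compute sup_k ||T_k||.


By the Uniform Boundedness Principle, the supremum of norms is finite.
sup_k ||T_k|| = max(5, 16, 18, 22, 24, 27) = 27

27


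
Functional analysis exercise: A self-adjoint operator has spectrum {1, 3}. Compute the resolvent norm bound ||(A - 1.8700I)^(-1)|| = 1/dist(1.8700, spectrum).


dist(1.8700, {1, 3}) = min(|1.8700 - 1|, |1.8700 - 3|)
= min(0.8700, 1.1300) = 0.8700
Resolvent bound = 1/0.8700 = 1.1494

1.1494


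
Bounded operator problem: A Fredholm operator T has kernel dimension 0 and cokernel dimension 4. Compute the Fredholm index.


The Fredholm index is defined as ind(T) = dim(ker T) - dim(coker T)
= 0 - 4
= -4

-4


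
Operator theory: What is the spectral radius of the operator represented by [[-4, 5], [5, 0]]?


For a 2x2 matrix, eigenvalues satisfy lambda^2 - (trace)*lambda + det = 0
trace = -4 + 0 = -4
det = -4*0 - 5*5 = -25
discriminant = (-4)^2 - 4*(-25) = 116
spectral radius = max |eigenvalue| = 7.3852

7.3852


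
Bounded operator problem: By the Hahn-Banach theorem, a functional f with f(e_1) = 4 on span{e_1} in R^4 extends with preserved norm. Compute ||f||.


The norm of f is given by ||f|| = sup_{||x||=1} |f(x)|.
On span{e_1}, ||e_1|| = 1, so ||f|| = |f(e_1)| / ||e_1||
= |4| / 1 = 4.0000

4.0000


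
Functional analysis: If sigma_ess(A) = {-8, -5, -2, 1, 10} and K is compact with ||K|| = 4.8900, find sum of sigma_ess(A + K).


By Weyl's theorem, the essential spectrum is invariant under compact perturbations.
sigma_ess(A + K) = sigma_ess(A) = {-8, -5, -2, 1, 10}
Sum = -8 + -5 + -2 + 1 + 10 = -4

-4


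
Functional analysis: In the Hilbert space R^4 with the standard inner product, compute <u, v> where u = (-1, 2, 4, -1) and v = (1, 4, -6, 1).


Computing the standard inner product <u, v> = sum u_i * v_i
= -1*1 + 2*4 + 4*-6 + -1*1
= -1 + 8 + -24 + -1
= -18

-18


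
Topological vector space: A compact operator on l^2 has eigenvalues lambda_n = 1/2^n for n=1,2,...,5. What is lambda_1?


The eigenvalue formula gives lambda_1 = 1/2^1
= 1/2
= 0.5000

0.5000


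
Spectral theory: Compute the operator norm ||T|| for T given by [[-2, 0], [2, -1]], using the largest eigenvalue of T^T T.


A^T A = [[8, -2], [-2, 1]]
trace(A^T A) = 9, det(A^T A) = 4
discriminant = 9^2 - 4*4 = 65
Largest eigenvalue of A^T A = (trace + sqrt(disc))/2 = 8.5311
||T|| = sqrt(8.5311) = 2.9208

2.9208


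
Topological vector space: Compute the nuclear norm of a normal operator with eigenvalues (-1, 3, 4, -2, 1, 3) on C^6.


For a normal operator, singular values equal |eigenvalues|.
Trace norm = sum |lambda_i| = 1 + 3 + 4 + 2 + 1 + 3
= 14

14


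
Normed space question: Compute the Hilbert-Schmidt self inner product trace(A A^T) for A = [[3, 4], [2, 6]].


trace(A * A^T) = sum of squares of all entries
= 3^2 + 4^2 + 2^2 + 6^2
= 9 + 16 + 4 + 36
= 65

65


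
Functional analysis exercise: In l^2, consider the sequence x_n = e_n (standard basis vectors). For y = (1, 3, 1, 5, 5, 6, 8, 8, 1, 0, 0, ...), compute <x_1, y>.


x_1 = e_1 is the standard basis vector with 1 in position 1.
<x_1, y> = y_1 = 1
As n -> infinity, <x_n, y> -> 0, confirming weak convergence of (x_n) to 0.

1


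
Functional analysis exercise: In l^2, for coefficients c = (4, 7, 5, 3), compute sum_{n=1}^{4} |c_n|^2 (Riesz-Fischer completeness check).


sum |c_n|^2 = 4^2 + 7^2 + 5^2 + 3^2
= 16 + 49 + 25 + 9
= 99

99


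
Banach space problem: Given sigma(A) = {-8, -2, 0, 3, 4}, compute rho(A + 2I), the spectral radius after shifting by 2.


Spectrum of A + 2I = {-6, 0, 2, 5, 6}
Spectral radius = max |lambda| over the shifted spectrum
= max(6, 0, 2, 5, 6) = 6

6


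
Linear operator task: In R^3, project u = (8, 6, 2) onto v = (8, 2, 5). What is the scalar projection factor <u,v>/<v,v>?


Computing <u,v> = 8*8 + 6*2 + 2*5 = 86
Computing <v,v> = 8^2 + 2^2 + 5^2 = 93
Projection coefficient = 86/93 = 0.9247

0.9247


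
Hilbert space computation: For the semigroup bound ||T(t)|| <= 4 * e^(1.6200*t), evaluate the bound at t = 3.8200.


||T(3.8200)|| <= 4 * exp(1.6200 * 3.8200)
= 4 * exp(6.1884)
= 4 * 487.0662
= 1948.2647

1948.2647


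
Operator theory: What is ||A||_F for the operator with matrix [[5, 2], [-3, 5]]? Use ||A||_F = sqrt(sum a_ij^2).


||A||_F^2 = sum a_ij^2
= 5^2 + 2^2 + (-3)^2 + 5^2
= 25 + 4 + 9 + 25 = 63
||A||_F = sqrt(63) = 7.9373

7.9373


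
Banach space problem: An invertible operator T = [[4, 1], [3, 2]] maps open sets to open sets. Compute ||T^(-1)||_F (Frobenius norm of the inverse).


det(T) = 4*2 - 1*3 = 5
T^(-1) = (1/5) * [[2, -1], [-3, 4]] = [[0.4000, -0.2000], [-0.6000, 0.8000]]
||T^(-1)||_F^2 = 0.4000^2 + (-0.2000)^2 + (-0.6000)^2 + 0.8000^2 = 1.2000
||T^(-1)||_F = sqrt(1.2000) = 1.0954

1.0954


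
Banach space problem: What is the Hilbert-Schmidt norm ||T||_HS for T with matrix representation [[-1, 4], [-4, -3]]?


The Hilbert-Schmidt norm is sqrt(sum of squares of all entries).
Sum of squares = (-1)^2 + 4^2 + (-4)^2 + (-3)^2
= 1 + 16 + 16 + 9 = 42
||T||_HS = sqrt(42) = 6.4807

6.4807


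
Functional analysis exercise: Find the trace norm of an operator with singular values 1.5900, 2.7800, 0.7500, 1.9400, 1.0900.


The nuclear norm is the sum of all singular values.
||T||_1 = 1.5900 + 2.7800 + 0.7500 + 1.9400 + 1.0900
= 8.1500

8.1500


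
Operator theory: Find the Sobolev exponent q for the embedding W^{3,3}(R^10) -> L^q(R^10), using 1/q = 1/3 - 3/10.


Using the Sobolev embedding formula: 1/q = 1/p - k/n
1/q = 1/3 - 3/10 = 1/30
q = 1/(1/30) = 30

30.0000


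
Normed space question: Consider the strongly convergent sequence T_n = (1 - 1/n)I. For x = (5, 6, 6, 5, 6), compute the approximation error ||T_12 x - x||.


T_12 x - x = (1 - 1/12)x - x = -x/12
||x|| = sqrt(158) = 12.5698
||T_12 x - x|| = ||x||/12 = 12.5698/12 = 1.0475

1.0475


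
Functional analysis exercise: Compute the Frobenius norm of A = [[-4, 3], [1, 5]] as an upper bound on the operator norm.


||A||_F^2 = sum a_ij^2
= (-4)^2 + 3^2 + 1^2 + 5^2
= 16 + 9 + 1 + 25 = 51
||A||_F = sqrt(51) = 7.1414

7.1414


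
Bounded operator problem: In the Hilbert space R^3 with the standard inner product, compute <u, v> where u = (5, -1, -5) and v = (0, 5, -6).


Computing the standard inner product <u, v> = sum u_i * v_i
= 5*0 + -1*5 + -5*-6
= 0 + -5 + 30
= 25

25


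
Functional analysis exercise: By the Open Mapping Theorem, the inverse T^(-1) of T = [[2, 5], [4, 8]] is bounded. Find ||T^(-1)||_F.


det(T) = 2*8 - 5*4 = -4
T^(-1) = (1/-4) * [[8, -5], [-4, 2]] = [[-2.0000, 1.2500], [1.0000, -0.5000]]
||T^(-1)||_F^2 = (-2.0000)^2 + 1.2500^2 + 1.0000^2 + (-0.5000)^2 = 6.8125
||T^(-1)||_F = sqrt(6.8125) = 2.6101

2.6101


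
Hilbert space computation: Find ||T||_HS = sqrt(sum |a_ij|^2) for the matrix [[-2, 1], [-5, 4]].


The Hilbert-Schmidt norm is sqrt(sum of squares of all entries).
Sum of squares = (-2)^2 + 1^2 + (-5)^2 + 4^2
= 4 + 1 + 25 + 16 = 46
||T||_HS = sqrt(46) = 6.7823

6.7823


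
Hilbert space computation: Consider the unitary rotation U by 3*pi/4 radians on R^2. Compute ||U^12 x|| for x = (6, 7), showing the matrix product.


U is a rotation by theta = 3*pi/4
U^12 = rotation by 12*theta = 36*pi/4 = 4*pi/4 (mod 2*pi)
cos(4*pi/4) = -1.0000, sin(4*pi/4) = 0.0000
U^12 x = (-1.0000 * 6 - 0.0000 * 7, 0.0000 * 6 + -1.0000 * 7)
= (-6.0000, -7.0000)
||U^12 x|| = sqrt((-6.0000)^2 + (-7.0000)^2) = sqrt(85.0000) = 9.2195

9.2195


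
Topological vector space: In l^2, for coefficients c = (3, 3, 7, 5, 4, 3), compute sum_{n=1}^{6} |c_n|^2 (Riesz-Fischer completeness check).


sum |c_n|^2 = 3^2 + 3^2 + 7^2 + 5^2 + 4^2 + 3^2
= 9 + 9 + 49 + 25 + 16 + 9
= 117

117


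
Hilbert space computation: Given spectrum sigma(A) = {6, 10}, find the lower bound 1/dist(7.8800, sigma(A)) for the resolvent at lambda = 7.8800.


dist(7.8800, {6, 10}) = min(|7.8800 - 6|, |7.8800 - 10|)
= min(1.8800, 2.1200) = 1.8800
Resolvent bound = 1/1.8800 = 0.5319

0.5319


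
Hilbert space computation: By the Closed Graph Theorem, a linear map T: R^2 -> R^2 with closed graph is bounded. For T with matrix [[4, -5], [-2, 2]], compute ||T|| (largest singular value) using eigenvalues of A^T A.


A^T A = [[20, -24], [-24, 29]]
trace(A^T A) = 49, det(A^T A) = 4
discriminant = 49^2 - 4*4 = 2385
Largest eigenvalue of A^T A = (trace + sqrt(disc))/2 = 48.9182
||T|| = sqrt(48.9182) = 6.9942

6.9942


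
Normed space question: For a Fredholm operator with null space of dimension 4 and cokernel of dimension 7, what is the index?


The Fredholm index is defined as ind(T) = dim(ker T) - dim(coker T)
= 4 - 7
= -3

-3


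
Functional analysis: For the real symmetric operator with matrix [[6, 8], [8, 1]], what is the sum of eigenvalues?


For a self-adjoint (symmetric) matrix, the eigenvalues are real.
The sum of eigenvalues equals the trace of the matrix.
trace = 6 + 1 = 7

7


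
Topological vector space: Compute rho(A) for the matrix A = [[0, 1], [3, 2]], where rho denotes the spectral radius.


For a 2x2 matrix, eigenvalues satisfy lambda^2 - (trace)*lambda + det = 0
trace = 0 + 2 = 2
det = 0*2 - 1*3 = -3
discriminant = 2^2 - 4*(-3) = 16
spectral radius = max |eigenvalue| = 3.0000

3.0000


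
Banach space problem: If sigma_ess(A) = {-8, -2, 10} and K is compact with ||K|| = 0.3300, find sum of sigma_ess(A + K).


By Weyl's theorem, the essential spectrum is invariant under compact perturbations.
sigma_ess(A + K) = sigma_ess(A) = {-8, -2, 10}
Sum = -8 + -2 + 10 = 0

0


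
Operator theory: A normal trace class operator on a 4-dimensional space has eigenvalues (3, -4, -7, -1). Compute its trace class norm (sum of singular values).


For a normal operator, singular values equal |eigenvalues|.
Trace norm = sum |lambda_i| = 3 + 4 + 7 + 1
= 15

15


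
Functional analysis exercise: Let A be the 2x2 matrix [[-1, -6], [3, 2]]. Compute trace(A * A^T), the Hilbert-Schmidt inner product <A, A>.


trace(A * A^T) = sum of squares of all entries
= (-1)^2 + (-6)^2 + 3^2 + 2^2
= 1 + 36 + 9 + 4
= 50

50
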